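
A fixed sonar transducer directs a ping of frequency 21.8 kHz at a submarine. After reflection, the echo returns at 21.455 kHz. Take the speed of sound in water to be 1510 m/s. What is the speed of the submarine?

12.0 m/s

Double Doppler shift off a moving reflector: f₂ = f₀ · (v + u)/(v − u) (u > 0 toward emitter).
Rearranging, u = v · (f₂ − f₀)/(f₂ + f₀) = 1510 × -0.345/43.255 ≈ -12.0 m/s.
So the submarine is moving at 12.0 m/s away from the emitter.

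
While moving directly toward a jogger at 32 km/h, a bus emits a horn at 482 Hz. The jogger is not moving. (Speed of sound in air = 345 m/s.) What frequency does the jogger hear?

32 km/h = 8.889 m/s.
With the source moving toward a stationary observer, f' = f · v/(v − v_s).
f' = 482 × 345/(345 − 8.889) = 482 × 345/336.1 ≈ 495 Hz.

495 Hz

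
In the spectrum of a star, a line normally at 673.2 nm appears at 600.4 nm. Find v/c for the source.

λ'/λ₀ = 0.8919 < 1 (blueshift), so the source is approaching.
λ'/λ₀ = √((1 − β)/(1 + β)) for an approaching source ⇒ β = (1 − r²)/(1 + r²) with r = λ'/λ₀.
β = (1 − 0.7954)/(1 + 0.7954) ≈ 0.114.

0.114c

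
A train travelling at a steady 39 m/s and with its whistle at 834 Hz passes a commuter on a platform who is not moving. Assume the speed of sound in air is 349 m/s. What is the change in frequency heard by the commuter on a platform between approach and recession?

189 Hz

Approaching: f₁ = f · v/(v − v_s) = 834 × 349/310 ≈ 939 Hz.
Receding: f₂ = f · v/(v + v_s) = 834 × 349/388 ≈ 750 Hz.
Drop: f₁ − f₂ = 2f·v·v_s/(v² − v_s²) = 2 × 834 × 349 × 39/(349² − 39²) ≈ 189 Hz.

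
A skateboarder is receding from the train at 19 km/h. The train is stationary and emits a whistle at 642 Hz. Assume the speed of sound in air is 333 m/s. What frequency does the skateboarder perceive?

632 Hz

19 km/h = 5.278 m/s.
Moving observer, stationary source: f' = f · (v − v_o)/v.
f' = 642 × (333 − 5.278)/333 = 642 × 327.72/333 ≈ 632 Hz.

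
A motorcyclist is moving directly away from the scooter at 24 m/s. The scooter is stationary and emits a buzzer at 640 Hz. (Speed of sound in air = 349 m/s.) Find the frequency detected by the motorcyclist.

Moving observer, stationary source: f' = f · (v − v_o)/v.
f' = 640 × (349 − 24)/349 = 640 × 325/349 ≈ 596 Hz.

596 Hz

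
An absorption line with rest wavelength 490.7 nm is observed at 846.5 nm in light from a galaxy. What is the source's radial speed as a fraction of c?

λ'/λ₀ = 1.7251 > 1 (redshift), so the source is receding.
λ'/λ₀ = √((1 + β)/(1 − β)) for a receding source ⇒ β = (r² − 1)/(r² + 1) with r = λ'/λ₀.
β = (2.9759 − 1)/(2.9759 + 1) ≈ 0.497.

0.497c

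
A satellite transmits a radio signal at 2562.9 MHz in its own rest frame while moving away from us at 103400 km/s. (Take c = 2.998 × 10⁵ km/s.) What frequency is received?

β = v/c = 103400/299800 = 0.3449.
Relativistic Doppler for frequency: f' = f₀ · √((1 − β)/(1 + β)).
f' = 2562.9 × √(0.6551/1.3449) = 2562.9 × 0.69793 ≈ 1788.7 MHz.

1788.7 MHz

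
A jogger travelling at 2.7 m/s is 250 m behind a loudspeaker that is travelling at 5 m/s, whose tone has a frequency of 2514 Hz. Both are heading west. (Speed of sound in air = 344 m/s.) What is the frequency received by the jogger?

The jogger is behind, so the loudspeaker is moving away from it while the jogger is moving toward the loudspeaker.
Both move, so f' = f · (v + v_o)/(v + v_s).
f' = 2514 × (344 + 2.7)/(344 + 5) = 2514 × 346.7/349 ≈ 2497 Hz.

2497 Hz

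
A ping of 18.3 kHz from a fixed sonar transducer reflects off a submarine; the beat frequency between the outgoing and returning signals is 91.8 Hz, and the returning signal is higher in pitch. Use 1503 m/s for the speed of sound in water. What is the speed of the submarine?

3.8 m/s

Double Doppler shift off a moving reflector: f₂ = f₀ · (v + u)/(v − u) (u > 0 toward emitter).
Returning signal is higher, so f₂ = f₀ + Δf = 18300 + 91.8 = 18391.8 Hz.
Rearranging, u = v · (f₂ − f₀)/(f₂ + f₀) = 1503 × 91.8/36691.8 ≈ 3.8 m/s.
So the submarine is moving at 3.8 m/s toward the emitter.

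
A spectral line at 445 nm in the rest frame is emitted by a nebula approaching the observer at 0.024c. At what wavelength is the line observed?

Relativistic Doppler for wavelength: λ' = λ₀ · √((1 − β)/(1 + β)).
λ' = 445 × √(0.9760/1.0240) = 445 × 0.97628 ≈ 434.4 nm.

434.4 nm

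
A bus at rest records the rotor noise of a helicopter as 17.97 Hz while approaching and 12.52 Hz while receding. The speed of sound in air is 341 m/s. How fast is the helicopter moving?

f₁/f₂ = (v + v_s)/(v − v_s), so v_s = v · (f₁ − f₂)/(f₁ + f₂).
v_s = 341 × (17.97 − 12.52)/(17.97 + 12.52) = 341 × 5.45/30.49 ≈ 61 m/s.

61 m/s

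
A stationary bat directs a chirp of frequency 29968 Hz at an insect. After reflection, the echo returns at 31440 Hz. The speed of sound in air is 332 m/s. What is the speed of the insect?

Double Doppler shift off a moving reflector: f₂ = f₀ · (v + u)/(v − u) (u > 0 toward emitter).
Rearranging, u = v · (f₂ − f₀)/(f₂ + f₀) = 332 × 1472/61408 ≈ 8.0 m/s.
So the insect is moving at 8.0 m/s toward the emitter.

8.0 m/s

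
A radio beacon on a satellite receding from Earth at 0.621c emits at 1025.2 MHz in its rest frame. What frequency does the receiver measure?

Relativistic Doppler for frequency: f' = f₀ · √((1 − β)/(1 + β)).
f' = 1025.2 × √(0.3790/1.6210) = 1025.2 × 0.48354 ≈ 495.7 MHz.

495.7 MHz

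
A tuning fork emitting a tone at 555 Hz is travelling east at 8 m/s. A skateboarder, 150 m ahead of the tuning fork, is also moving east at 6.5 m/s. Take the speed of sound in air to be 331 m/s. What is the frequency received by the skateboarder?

The skateboarder is ahead, so the tuning fork is moving toward it while the skateboarder is moving away from the tuning fork.
Both move, so f' = f · (v − v_o)/(v − v_s).
f' = 555 × (331 − 6.5)/(331 − 8) = 555 × 324.5/323 ≈ 558 Hz.

558 Hz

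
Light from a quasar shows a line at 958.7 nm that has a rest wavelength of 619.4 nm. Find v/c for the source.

λ'/λ₀ = 1.5478 > 1 (redshift), so the source is receding.
λ'/λ₀ = √((1 + β)/(1 − β)) for a receding source ⇒ β = (r² − 1)/(r² + 1) with r = λ'/λ₀.
β = (2.3956 − 1)/(2.3956 + 1) ≈ 0.411.

0.411c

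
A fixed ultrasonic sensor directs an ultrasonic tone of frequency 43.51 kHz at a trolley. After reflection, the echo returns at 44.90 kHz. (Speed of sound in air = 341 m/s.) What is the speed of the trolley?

5.4 m/s

Double Doppler shift off a moving reflector: f₂ = f₀ · (v + u)/(v − u) (u > 0 toward emitter).
Rearranging, u = v · (f₂ − f₀)/(f₂ + f₀) = 341 × 1.39/88.41 ≈ 5.4 m/s.
So the trolley is moving at 5.4 m/s toward the emitter.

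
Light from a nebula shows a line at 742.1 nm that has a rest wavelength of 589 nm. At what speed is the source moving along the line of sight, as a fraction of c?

0.227

λ'/λ₀ = 1.2599 > 1 (redshift), so the source is receding.
λ'/λ₀ = √((1 + β)/(1 − β)) for a receding source ⇒ β = (r² − 1)/(r² + 1) with r = λ'/λ₀.
β = (1.5874 − 1)/(1.5874 + 1) ≈ 0.227.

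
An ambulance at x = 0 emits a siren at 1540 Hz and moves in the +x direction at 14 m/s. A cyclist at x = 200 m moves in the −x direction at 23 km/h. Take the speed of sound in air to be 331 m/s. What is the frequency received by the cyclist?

23 km/h = 6.389 m/s.
The observer lies on the +x side, so the source is heading toward the observer and the observer is heading toward the source.
With source approaching and observer approaching, f' = f · (v + v_o)/(v − v_s).
f' = 1540 × (331 + 6.389)/(331 − 14) = 1540 × 337.39/317 ≈ 1639 Hz.

1639 Hz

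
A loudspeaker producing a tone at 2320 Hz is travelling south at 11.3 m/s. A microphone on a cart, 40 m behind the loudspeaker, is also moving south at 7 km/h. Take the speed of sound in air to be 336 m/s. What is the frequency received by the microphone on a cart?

2258 Hz

7 km/h = 1.944 m/s.
The microphone on a cart is behind, so the loudspeaker is moving away from it while the microphone on a cart is moving toward the loudspeaker.
With source receding and observer approaching, f' = f · (v + v_o)/(v + v_s).
f' = 2320 × (336 + 1.944)/(336 + 11.3) = 2320 × 337.94/347.3 ≈ 2258 Hz.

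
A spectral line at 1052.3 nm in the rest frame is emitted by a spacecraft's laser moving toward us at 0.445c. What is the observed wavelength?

652.2 nm

Relativistic Doppler for wavelength: λ' = λ₀ · √((1 − β)/(1 + β)).
λ' = 1052.3 × √(0.5550/1.4450) = 1052.3 × 0.61974 ≈ 652.2 nm.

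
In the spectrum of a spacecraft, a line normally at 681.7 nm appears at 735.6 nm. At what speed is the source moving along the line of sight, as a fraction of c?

0.076c

λ'/λ₀ = 1.0791 > 1 (redshift), so the source is receding.
λ'/λ₀ = √((1 + β)/(1 − β)) for a receding source ⇒ β = (r² − 1)/(r² + 1) with r = λ'/λ₀.
β = (1.1644 − 1)/(1.1644 + 1) ≈ 0.076.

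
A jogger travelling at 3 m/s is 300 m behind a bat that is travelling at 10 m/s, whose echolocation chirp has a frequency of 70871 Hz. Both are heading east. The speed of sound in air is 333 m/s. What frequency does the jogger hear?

69425 Hz

The jogger is behind, so the bat is moving away from it while the jogger is moving toward the bat.
With source receding and observer approaching, f' = f · (v + v_o)/(v + v_s).
f' = 70871 × (333 + 3)/(333 + 10) = 70871 × 336/343 ≈ 69425 Hz.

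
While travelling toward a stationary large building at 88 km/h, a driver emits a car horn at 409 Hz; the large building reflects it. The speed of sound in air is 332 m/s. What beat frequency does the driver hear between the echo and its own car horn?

88 km/h = 24.44 m/s.
The large building receives the sound from a moving source: f₁ = f₀ · v/(v − v_e) = 409 × 332/307.56 ≈ 441.5 Hz.
On the return leg the driver is a moving observer: f₂ = f₁ · (v + v_e)/v = 441.5 × 356.44/332 ≈ 474.0 Hz.
Beat against the emitted tone: |f₂ − f₀| = 2v_e·f₀/(v − v_e) = 2 × 24.44 × 409/307.56 ≈ 65 Hz.

65 Hz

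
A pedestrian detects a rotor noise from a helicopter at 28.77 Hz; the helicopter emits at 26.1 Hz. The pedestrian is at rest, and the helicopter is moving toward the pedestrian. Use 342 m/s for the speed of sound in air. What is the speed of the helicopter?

32 m/s

f' = f · v/(v − v_s) ⇒ v_s = v · |1 − f/f'|.
v_s = 342 × |1 − 26.1/28.77| = 342 × 0.09281 ≈ 32 m/s.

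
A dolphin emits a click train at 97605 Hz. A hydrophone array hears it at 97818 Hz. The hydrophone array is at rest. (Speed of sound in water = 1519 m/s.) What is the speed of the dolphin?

3.3 m/s

f' > f, so the dolphin is approaching.
f' = f · v/(v − v_s) ⇒ v_s = v · |1 − f/f'|.
v_s = 1519 × |1 − 97605/97818| = 1519 × 0.002178 ≈ 3.3 m/s.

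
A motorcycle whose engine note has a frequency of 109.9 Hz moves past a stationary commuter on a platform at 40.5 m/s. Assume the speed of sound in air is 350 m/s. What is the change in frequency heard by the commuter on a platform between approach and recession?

25.8 Hz

Approaching: f₁ = f · v/(v − v_s) = 109.9 × 350/309.5 ≈ 124.3 Hz.
Receding: f₂ = f · v/(v + v_s) = 109.9 × 350/390.5 ≈ 98.5 Hz.
Drop: f₁ − f₂ = 2f·v·v_s/(v² − v_s²) = 2 × 109.9 × 350 × 40.5/(350² − 40.5²) ≈ 25.8 Hz.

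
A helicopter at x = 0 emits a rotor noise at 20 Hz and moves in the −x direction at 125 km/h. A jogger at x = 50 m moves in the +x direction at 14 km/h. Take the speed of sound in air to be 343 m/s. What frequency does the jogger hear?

18.0 Hz

125 km/h = 34.72 m/s; 14 km/h = 3.889 m/s.
The observer lies on the +x side, so the source is heading away from the observer and the observer is heading away from the source.
General Doppler shift: f' = f · (v − v_o)/(v + v_s).
f' = 20 × (343 − 3.889)/(343 + 34.72) = 20 × 339.11/377.72 ≈ 18.0 Hz.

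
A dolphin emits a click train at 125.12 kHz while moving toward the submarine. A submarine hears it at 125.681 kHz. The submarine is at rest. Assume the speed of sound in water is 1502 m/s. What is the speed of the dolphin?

f' = f · v/(v − v_s) ⇒ v_s = v · |1 − f/f'|.
v_s = 1502 × |1 − 125.12/125.681| = 1502 × 0.004464 ≈ 6.7 m/s.

6.7 m/s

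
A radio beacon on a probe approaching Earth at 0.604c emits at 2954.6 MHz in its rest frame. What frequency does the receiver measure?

Relativistic Doppler for frequency: f' = f₀ · √((1 + β)/(1 − β)).
f' = 2954.6 × √(1.6040/0.3960) = 2954.6 × 2.01259 ≈ 5946.4 MHz.

5946.4 MHz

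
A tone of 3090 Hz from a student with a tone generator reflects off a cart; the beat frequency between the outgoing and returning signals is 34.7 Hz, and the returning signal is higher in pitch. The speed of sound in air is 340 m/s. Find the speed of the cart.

Double Doppler shift off a moving reflector: f₂ = f₀ · (v + u)/(v − u) (u > 0 toward emitter).
Returning signal is higher, so f₂ = f₀ + Δf = 3090 + 34.7 = 3124.7 Hz.
Rearranging, u = v · (f₂ − f₀)/(f₂ + f₀) = 340 × 34.7/6214.7 ≈ 1.90 m/s.
So the cart is moving at 1.90 m/s toward the emitter.

1.90 m/s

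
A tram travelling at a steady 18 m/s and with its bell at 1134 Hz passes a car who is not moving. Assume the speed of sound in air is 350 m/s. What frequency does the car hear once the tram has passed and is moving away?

Receding: f₂ = f · v/(v + v_s) = 1134 × 350/368 ≈ 1079 Hz.

1079 Hz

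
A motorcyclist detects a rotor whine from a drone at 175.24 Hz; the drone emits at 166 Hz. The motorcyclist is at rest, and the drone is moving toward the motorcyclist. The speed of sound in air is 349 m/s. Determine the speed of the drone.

18.4 m/s

f' = f · v/(v − v_s) ⇒ v_s = v · |1 − f/f'|.
v_s = 349 × |1 − 166/175.24| = 349 × 0.05273 ≈ 18.4 m/s.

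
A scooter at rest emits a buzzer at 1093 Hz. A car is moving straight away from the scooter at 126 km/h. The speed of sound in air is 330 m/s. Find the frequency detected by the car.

977 Hz

126 km/h = 35 m/s.
Moving observer, stationary source: f' = f · (v − v_o)/v.
f' = 1093 × (330 − 35)/330 = 1093 × 295/330 ≈ 977 Hz.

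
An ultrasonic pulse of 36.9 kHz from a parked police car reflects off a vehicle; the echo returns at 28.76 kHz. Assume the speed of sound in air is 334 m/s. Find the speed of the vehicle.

Double Doppler shift off a moving reflector: f₂ = f₀ · (v + u)/(v − u) (u > 0 toward emitter).
Rearranging, u = v · (f₂ − f₀)/(f₂ + f₀) = 334 × -8.14/65.66 ≈ -41 m/s.
So the vehicle is moving at 41 m/s away from the emitter.

41 m/s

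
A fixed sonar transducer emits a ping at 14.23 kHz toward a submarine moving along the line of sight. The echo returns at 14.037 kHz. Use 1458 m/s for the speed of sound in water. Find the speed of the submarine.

10.0 m/s

Double Doppler shift off a moving reflector: f₂ = f₀ · (v + u)/(v − u) (u > 0 toward emitter).
Rearranging, u = v · (f₂ − f₀)/(f₂ + f₀) = 1458 × -0.193/28.267 ≈ -10.0 m/s.
So the submarine is moving at 10.0 m/s away from the emitter.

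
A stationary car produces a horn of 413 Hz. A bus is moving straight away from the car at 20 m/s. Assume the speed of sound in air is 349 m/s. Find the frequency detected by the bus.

Only the observer moves, away from the source, so f' = f · (v − v_o)/v.
f' = 413 × (349 − 20)/349 = 413 × 329/349 ≈ 389 Hz.

389 Hz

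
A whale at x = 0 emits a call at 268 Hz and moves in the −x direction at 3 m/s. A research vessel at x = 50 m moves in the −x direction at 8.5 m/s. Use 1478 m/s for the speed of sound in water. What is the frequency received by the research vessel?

269 Hz

The observer lies on the +x side, so the source is heading away from the observer and the observer is heading toward the source.
General Doppler shift: f' = f · (v + v_o)/(v + v_s).
f' = 268 × (1478 + 8.5)/(1478 + 3) = 268 × 1486.5/1481 ≈ 269 Hz.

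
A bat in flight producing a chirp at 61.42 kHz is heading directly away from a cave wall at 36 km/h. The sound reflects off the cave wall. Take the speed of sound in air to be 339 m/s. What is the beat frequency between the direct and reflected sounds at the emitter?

36 km/h = 10 m/s.
The cave wall receives the sound from a moving source: f₁ = f₀ · v/(v + v_e) = 61.42 × 339/349 ≈ 59.66 kHz.
On the return leg the bat in flight is a moving observer: f₂ = f₁ · (v − v_e)/v = 59.66 × 329/339 ≈ 57.90 kHz.
Equivalently f₂ = f₀ · (v − v_e)/(v + v_e).
Beat against the emitted tone (with f₀ = 61420 Hz): |f₂ − f₀| = 2v_e·f₀/(v + v_e) = 2 × 10 × 61420/349 ≈ 3520 Hz.

3520 Hz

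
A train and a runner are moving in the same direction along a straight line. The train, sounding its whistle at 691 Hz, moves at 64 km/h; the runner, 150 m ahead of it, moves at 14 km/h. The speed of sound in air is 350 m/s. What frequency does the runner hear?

64 km/h = 17.78 m/s; 14 km/h = 3.889 m/s.
The runner is ahead, so the train is moving toward it while the runner is moving away from the train.
With source approaching and observer receding, f' = f · (v − v_o)/(v − v_s).
f' = 691 × (350 − 3.889)/(350 − 17.78) = 691 × 346.11/332.22 ≈ 720 Hz.

720 Hz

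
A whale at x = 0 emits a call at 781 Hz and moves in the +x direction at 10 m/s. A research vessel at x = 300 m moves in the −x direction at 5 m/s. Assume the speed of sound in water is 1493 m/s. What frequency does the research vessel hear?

789 Hz

The observer lies on the +x side, so the source is heading toward the observer and the observer is heading toward the source.
General Doppler shift: f' = f · (v + v_o)/(v − v_s).
f' = 781 × (1493 + 5)/(1493 − 10) = 781 × 1498/1483 ≈ 789 Hz.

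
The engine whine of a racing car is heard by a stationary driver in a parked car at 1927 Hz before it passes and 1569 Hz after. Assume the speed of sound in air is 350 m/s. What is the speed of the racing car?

36 m/s

f₁/f₂ = (v + v_s)/(v − v_s), so v_s = v · (f₁ − f₂)/(f₁ + f₂).
v_s = 350 × (1927 − 1569)/(1927 + 1569) = 350 × 358/3496 ≈ 36 m/s.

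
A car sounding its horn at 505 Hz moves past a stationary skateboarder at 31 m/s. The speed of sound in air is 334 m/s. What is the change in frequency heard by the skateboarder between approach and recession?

94.6 Hz

Approaching: f₁ = f · v/(v − v_s) = 505 × 334/303 ≈ 556.7 Hz.
Receding: f₂ = f · v/(v + v_s) = 505 × 334/365 ≈ 462.1 Hz.
Drop: f₁ − f₂ = 2f·v·v_s/(v² − v_s²) = 2 × 505 × 334 × 31/(334² − 31²) ≈ 94.6 Hz.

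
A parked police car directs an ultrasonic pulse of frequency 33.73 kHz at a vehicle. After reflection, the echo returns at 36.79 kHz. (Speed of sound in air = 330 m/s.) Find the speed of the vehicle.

Double Doppler shift off a moving reflector: f₂ = f₀ · (v + u)/(v − u) (u > 0 toward emitter).
Rearranging, u = v · (f₂ − f₀)/(f₂ + f₀) = 330 × 3.06/70.52 ≈ 14.3 m/s.
So the vehicle is moving at 14.3 m/s toward the emitter.

14.3 m/s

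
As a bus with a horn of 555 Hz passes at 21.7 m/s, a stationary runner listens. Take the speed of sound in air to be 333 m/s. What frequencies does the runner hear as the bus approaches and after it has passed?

Approaching: f₁ = f · v/(v − v_s) = 555 × 333/311.3 ≈ 594 Hz.
Receding: f₂ = f · v/(v + v_s) = 555 × 333/354.7 ≈ 521 Hz.

594 Hz approaching; 521 Hz receding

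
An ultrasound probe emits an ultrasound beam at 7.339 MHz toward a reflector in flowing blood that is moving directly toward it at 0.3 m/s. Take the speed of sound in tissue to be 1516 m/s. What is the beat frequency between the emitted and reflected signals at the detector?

2905 Hz

At the reflector in flowing blood (a moving observer), f₁ = f₀ · (v + u)/v = 7.339 × 1516.3/1516 ≈ 7.34045 MHz.
The reflection then acts as a moving source: f₂ = f₁ · v/(v − u) ≈ 7.34191 MHz.
Equivalently f₂ = f₀ · (v + u)/(v − u).
Beat frequency (with f₀ = 7339000 Hz): |f₂ − f₀| = 2u·f₀/(v − u) = 2 × 0.3 × 7339000/1515.7 ≈ 2905 Hz.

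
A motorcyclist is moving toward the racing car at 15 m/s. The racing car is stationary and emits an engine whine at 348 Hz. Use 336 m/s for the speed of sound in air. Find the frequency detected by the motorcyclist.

Only the observer moves, toward the source, so f' = f · (v + v_o)/v.
f' = 348 × (336 + 15)/336 = 348 × 351/336 ≈ 364 Hz.

364 Hz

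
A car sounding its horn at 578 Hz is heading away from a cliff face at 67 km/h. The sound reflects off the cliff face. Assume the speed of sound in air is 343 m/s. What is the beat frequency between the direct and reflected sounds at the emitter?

67 km/h = 18.61 m/s.
The cliff face receives the sound from a moving source: f₁ = f₀ · v/(v + v_e) = 578 × 343/361.61 ≈ 548.3 Hz.
On the return leg the car is a moving observer: f₂ = f₁ · (v − v_e)/v = 548.3 × 324.39/343 ≈ 518.5 Hz.
Equivalently f₂ = f₀ · (v − v_e)/(v + v_e).
Beat against the emitted tone: |f₂ − f₀| = 2v_e·f₀/(v + v_e) = 2 × 18.61 × 578/361.61 ≈ 59.5 Hz.

59.5 Hz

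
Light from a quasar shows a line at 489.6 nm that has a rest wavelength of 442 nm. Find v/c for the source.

λ'/λ₀ = 1.1077 > 1 (redshift), so the source is receding.
λ'/λ₀ = √((1 + β)/(1 − β)) for a receding source ⇒ β = (r² − 1)/(r² + 1) with r = λ'/λ₀.
β = (1.2270 − 1)/(1.2270 + 1) ≈ 0.102.

0.102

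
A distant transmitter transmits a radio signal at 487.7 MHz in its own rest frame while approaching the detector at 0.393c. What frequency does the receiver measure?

738.8 MHz

Relativistic Doppler for frequency: f' = f₀ · √((1 + β)/(1 − β)).
f' = 487.7 × √(1.3930/0.6070) = 487.7 × 1.51489 ≈ 738.8 MHz.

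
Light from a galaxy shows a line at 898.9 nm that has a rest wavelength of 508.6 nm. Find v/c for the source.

0.515

λ'/λ₀ = 1.7674 > 1 (redshift), so the source is receding.
λ'/λ₀ = √((1 + β)/(1 − β)) for a receding source ⇒ β = (r² − 1)/(r² + 1) with r = λ'/λ₀.
β = (3.1237 − 1)/(3.1237 + 1) ≈ 0.515.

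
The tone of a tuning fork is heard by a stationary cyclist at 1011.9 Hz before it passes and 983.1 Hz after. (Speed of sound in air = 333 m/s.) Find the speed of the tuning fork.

4.8 m/s

f₁/f₂ = (v + v_s)/(v − v_s), so v_s = v · (f₁ − f₂)/(f₁ + f₂).
v_s = 333 × (1011.9 − 983.1)/(1011.9 + 983.1) = 333 × 28.8/1995.0 ≈ 4.8 m/s.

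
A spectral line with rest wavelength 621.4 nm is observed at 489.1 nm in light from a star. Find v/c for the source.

0.235

λ'/λ₀ = 0.7871 < 1 (blueshift), so the source is approaching.
λ'/λ₀ = √((1 − β)/(1 + β)) for an approaching source ⇒ β = (1 − r²)/(1 + r²) with r = λ'/λ₀.
β = (1 − 0.6195)/(1 + 0.6195) ≈ 0.235.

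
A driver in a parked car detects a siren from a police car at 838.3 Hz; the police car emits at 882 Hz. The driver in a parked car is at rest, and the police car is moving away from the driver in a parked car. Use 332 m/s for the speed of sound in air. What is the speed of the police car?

17.3 m/s

f' = f · v/(v + v_s) ⇒ v_s = v · |1 − f/f'|.
v_s = 332 × |1 − 882/838.3| = 332 × 0.05213 ≈ 17.3 m/s.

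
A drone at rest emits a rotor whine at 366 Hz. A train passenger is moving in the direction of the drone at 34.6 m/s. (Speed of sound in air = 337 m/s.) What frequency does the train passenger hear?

Only the observer moves, toward the source, so f' = f · (v + v_o)/v.
f' = 366 × (337 + 34.6)/337 = 366 × 371.6/337 ≈ 404 Hz.

404 Hz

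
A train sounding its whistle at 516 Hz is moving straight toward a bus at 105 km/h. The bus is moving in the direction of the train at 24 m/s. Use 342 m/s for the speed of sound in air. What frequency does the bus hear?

604 Hz

105 km/h = 29.17 m/s.
General Doppler shift: f' = f · (v + v_o)/(v − v_s).
f' = 516 × (342 + 24)/(342 − 29.17) = 516 × 366/312.83 ≈ 604 Hz.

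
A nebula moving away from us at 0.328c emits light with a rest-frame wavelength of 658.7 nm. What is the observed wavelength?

926.0 nm

Relativistic Doppler for wavelength: λ' = λ₀ · √((1 + β)/(1 − β)).
λ' = 658.7 × √(1.3280/0.6720) = 658.7 × 1.40577 ≈ 926.0 nm.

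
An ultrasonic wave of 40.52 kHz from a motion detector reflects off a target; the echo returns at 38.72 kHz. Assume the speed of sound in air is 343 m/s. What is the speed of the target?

Double Doppler shift off a moving reflector: f₂ = f₀ · (v + u)/(v − u) (u > 0 toward emitter).
Rearranging, u = v · (f₂ − f₀)/(f₂ + f₀) = 343 × -1.80/79.24 ≈ -7.8 m/s.
So the target is moving at 7.8 m/s away from the emitter.

7.8 m/s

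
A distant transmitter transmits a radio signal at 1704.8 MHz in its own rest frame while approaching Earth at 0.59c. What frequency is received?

Relativistic Doppler for frequency: f' = f₀ · √((1 + β)/(1 − β)).
f' = 1704.8 × √(1.5900/0.4100) = 1704.8 × 1.96928 ≈ 3357.2 MHz.

3357.2 MHz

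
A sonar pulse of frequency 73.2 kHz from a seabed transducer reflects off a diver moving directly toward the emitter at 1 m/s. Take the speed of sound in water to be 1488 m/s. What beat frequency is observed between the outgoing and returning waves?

The diver first receives the wave as a moving observer: f₁ = f₀ · (v + u)/v = 73.2 × (1488 + 1)/1488 ≈ 73.2492 kHz.
The reflection then acts as a moving source: f₂ = f₁ · v/(v − u) ≈ 73.2985 kHz.
Equivalently f₂ = f₀ · (v + u)/(v − u).
Beat frequency (with f₀ = 73200 Hz): |f₂ − f₀| = 2u·f₀/(v − u) = 2 × 1 × 73200/1487 ≈ 98 Hz.

98 Hz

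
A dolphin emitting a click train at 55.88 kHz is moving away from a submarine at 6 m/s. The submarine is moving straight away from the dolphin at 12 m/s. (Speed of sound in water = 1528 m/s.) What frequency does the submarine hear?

With source receding and observer receding, f' = f · (v − v_o)/(v + v_s).
f' = 55.88 × (1528 − 12)/(1528 + 6) = 55.88 × 1516/1534 ≈ 55.2 kHz.

55.2 kHz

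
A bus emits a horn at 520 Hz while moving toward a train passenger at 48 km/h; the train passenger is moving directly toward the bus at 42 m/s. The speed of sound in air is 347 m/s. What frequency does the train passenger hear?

48 km/h = 13.33 m/s.
With source approaching and observer approaching, f' = f · (v + v_o)/(v − v_s).
f' = 520 × (347 + 42)/(347 − 13.33) = 520 × 389/333.67 ≈ 606 Hz.

606 Hz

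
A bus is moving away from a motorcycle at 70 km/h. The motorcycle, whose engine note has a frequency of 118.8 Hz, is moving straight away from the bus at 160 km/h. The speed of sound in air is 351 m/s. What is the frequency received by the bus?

160 km/h = 44.44 m/s; 70 km/h = 19.44 m/s.
With source receding and observer receding, f' = f · (v − v_o)/(v + v_s).
f' = 118.8 × (351 − 19.44)/(351 + 44.44) = 118.8 × 331.56/395.44 ≈ 100 Hz.

100 Hz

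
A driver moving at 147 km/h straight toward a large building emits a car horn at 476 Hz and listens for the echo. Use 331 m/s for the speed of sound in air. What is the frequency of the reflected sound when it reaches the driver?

147 km/h = 40.83 m/s.
The large building receives the sound from a moving source: f₁ = f₀ · v/(v − v_e) = 476 × 331/290.17 ≈ 543 Hz.
On the return leg the driver is a moving observer: f₂ = f₁ · (v + v_e)/v = 543 × 371.83/331 ≈ 610 Hz.

610 Hz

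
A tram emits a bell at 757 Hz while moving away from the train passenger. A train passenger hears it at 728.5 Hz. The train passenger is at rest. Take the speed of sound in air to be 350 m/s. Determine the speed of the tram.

f' = f · v/(v + v_s) ⇒ v_s = v · |1 − f/f'|.
v_s = 350 × |1 − 757/728.5| = 350 × 0.03912 ≈ 13.7 m/s.

13.7 m/s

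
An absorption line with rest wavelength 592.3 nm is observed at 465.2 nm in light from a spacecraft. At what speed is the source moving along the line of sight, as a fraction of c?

0.237c

λ'/λ₀ = 0.7854 < 1 (blueshift), so the source is approaching.
λ'/λ₀ = √((1 − β)/(1 + β)) for an approaching source ⇒ β = (1 − r²)/(1 + r²) with r = λ'/λ₀.
β = (1 − 0.6169)/(1 + 0.6169) ≈ 0.237.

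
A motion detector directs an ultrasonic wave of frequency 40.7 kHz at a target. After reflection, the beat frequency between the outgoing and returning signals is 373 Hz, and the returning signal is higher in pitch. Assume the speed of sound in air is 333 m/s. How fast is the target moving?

Double Doppler shift off a moving reflector: f₂ = f₀ · (v + u)/(v − u) (u > 0 toward emitter).
Returning signal is higher, so f₂ = f₀ + Δf = 40700 + 373 = 41073 Hz.
Rearranging, u = v · (f₂ − f₀)/(f₂ + f₀) = 333 × 373/81773 ≈ 1.52 m/s.
So the target is moving at 1.52 m/s toward the emitter.

1.52 m/s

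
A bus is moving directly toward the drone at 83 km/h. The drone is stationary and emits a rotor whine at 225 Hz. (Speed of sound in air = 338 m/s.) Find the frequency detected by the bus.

83 km/h = 23.06 m/s.
Moving observer, stationary source: f' = f · (v + v_o)/v.
f' = 225 × (338 + 23.06)/338 = 225 × 361.06/338 ≈ 240 Hz.

240 Hz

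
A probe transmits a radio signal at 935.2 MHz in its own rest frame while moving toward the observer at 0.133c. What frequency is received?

Relativistic Doppler for frequency: f' = f₀ · √((1 + β)/(1 − β)).
f' = 935.2 × √(1.1330/0.8670) = 935.2 × 1.14316 ≈ 1069.1 MHz.

1069.1 MHz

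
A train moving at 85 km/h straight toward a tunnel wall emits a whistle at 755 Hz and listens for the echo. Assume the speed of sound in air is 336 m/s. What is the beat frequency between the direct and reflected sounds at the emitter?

114 Hz

85 km/h = 23.61 m/s.
The tunnel wall receives the sound from a moving source: f₁ = f₀ · v/(v − v_e) = 755 × 336/312.39 ≈ 812.1 Hz.
On the return leg the train is a moving observer: f₂ = f₁ · (v + v_e)/v = 812.1 × 359.61/336 ≈ 869.1 Hz.
Beat against the emitted tone: |f₂ − f₀| = 2v_e·f₀/(v − v_e) = 2 × 23.61 × 755/312.39 ≈ 114 Hz.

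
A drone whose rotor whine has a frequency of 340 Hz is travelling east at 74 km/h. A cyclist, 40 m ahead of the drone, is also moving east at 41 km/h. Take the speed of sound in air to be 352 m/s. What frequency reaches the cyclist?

349 Hz

74 km/h = 20.56 m/s; 41 km/h = 11.39 m/s.
The cyclist is ahead, so the drone is moving toward it while the cyclist is moving away from the drone.
With source approaching and observer receding, f' = f · (v − v_o)/(v − v_s).
f' = 340 × (352 − 11.39)/(352 − 20.56) = 340 × 340.61/331.44 ≈ 349 Hz.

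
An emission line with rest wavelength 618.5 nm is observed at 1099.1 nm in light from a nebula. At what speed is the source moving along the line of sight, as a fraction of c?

0.519c

λ'/λ₀ = 1.7770 > 1 (redshift), so the source is receding.
λ'/λ₀ = √((1 + β)/(1 − β)) for a receding source ⇒ β = (r² − 1)/(r² + 1) with r = λ'/λ₀.
β = (3.1579 − 1)/(3.1579 + 1) ≈ 0.519.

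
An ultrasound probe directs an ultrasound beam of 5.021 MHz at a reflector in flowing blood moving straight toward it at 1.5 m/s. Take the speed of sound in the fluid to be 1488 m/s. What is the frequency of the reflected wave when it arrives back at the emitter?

5.031 MHz

At the reflector in flowing blood (a moving observer), f₁ = f₀ · (v + u)/v = 5.021 × 1489.5/1488 ≈ 5.026 MHz.
The reflection then acts as a moving source: f₂ = f₁ · v/(v − u) ≈ 5.031 MHz.
Equivalently f₂ = f₀ · (v + u)/(v − u).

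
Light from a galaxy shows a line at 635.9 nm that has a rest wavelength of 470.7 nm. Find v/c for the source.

0.292

λ'/λ₀ = 1.3510 > 1 (redshift), so the source is receding.
λ'/λ₀ = √((1 + β)/(1 − β)) for a receding source ⇒ β = (r² − 1)/(r² + 1) with r = λ'/λ₀.
β = (1.8251 − 1)/(1.8251 + 1) ≈ 0.292.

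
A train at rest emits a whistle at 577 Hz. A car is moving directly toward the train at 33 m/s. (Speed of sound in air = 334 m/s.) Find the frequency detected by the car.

Moving observer, stationary source: f' = f · (v + v_o)/v.
f' = 577 × (334 + 33)/334 = 577 × 367/334 ≈ 634 Hz.

634 Hz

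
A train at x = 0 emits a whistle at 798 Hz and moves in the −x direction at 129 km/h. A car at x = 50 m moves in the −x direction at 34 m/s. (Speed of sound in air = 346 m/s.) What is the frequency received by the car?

129 km/h = 35.83 m/s.
The observer lies on the +x side, so the source is heading away from the observer and the observer is heading toward the source.
With source receding and observer approaching, f' = f · (v + v_o)/(v + v_s).
f' = 798 × (346 + 34)/(346 + 35.83) = 798 × 380/381.83 ≈ 794 Hz.

794 Hz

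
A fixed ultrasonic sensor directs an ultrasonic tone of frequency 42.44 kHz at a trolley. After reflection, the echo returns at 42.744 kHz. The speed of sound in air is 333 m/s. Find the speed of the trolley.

Double Doppler shift off a moving reflector: f₂ = f₀ · (v + u)/(v − u) (u > 0 toward emitter).
Rearranging, u = v · (f₂ − f₀)/(f₂ + f₀) = 333 × 0.304/85.184 ≈ 1.19 m/s.
So the trolley is moving at 1.19 m/s toward the emitter.

1.19 m/s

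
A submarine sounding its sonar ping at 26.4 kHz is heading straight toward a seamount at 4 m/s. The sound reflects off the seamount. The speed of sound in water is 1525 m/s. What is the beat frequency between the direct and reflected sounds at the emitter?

The seamount receives the sound from a moving source: f₁ = f₀ · v/(v − v_e) = 26.4 × 1525/1521 ≈ 26.4694 kHz.
On the return leg the submarine is a moving observer: f₂ = f₁ · (v + v_e)/v = 26.4694 × 1529/1525 ≈ 26.5389 kHz.
Beat against the emitted tone (with f₀ = 26400 Hz): |f₂ − f₀| = 2v_e·f₀/(v − v_e) = 2 × 4 × 26400/1521 ≈ 139 Hz.

139 Hz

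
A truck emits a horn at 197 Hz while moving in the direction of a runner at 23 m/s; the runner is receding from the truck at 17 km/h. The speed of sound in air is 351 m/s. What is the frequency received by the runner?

208 Hz

17 km/h = 4.722 m/s.
Both move, so f' = f · (v − v_o)/(v − v_s).
f' = 197 × (351 − 4.722)/(351 − 23) = 197 × 346.28/328 ≈ 208 Hz.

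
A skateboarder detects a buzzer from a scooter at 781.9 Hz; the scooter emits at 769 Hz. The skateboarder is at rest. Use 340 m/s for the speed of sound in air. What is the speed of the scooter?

5.6 m/s

f' > f, so the scooter is approaching.
f' = f · v/(v − v_s) ⇒ v_s = v · |1 − f/f'|.
v_s = 340 × |1 − 769/781.9| = 340 × 0.0165 ≈ 5.6 m/s.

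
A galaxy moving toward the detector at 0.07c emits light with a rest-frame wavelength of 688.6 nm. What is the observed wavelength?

642.0 nm

Relativistic Doppler for wavelength: λ' = λ₀ · √((1 − β)/(1 + β)).
λ' = 688.6 × √(0.9300/1.0700) = 688.6 × 0.93229 ≈ 642.0 nm.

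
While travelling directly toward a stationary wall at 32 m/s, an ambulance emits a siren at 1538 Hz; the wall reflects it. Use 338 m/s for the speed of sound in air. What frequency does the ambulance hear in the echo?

The wall receives the sound from a moving source: f₁ = f₀ · v/(v − v_e) = 1538 × 338/306 ≈ 1699 Hz.
On the return leg the ambulance is a moving observer: f₂ = f₁ · (v + v_e)/v = 1699 × 370/338 ≈ 1860 Hz.
Equivalently f₂ = f₀ · (v + v_e)/(v − v_e).

1860 Hz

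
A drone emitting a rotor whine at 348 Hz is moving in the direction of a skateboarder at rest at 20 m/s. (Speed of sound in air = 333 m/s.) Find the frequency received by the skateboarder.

Moving source, stationary observer: f' = f · v/(v − v_s) since the source is approaching.
f' = 348 × 333/(333 − 20) = 348 × 333/313 ≈ 370 Hz.

370 Hz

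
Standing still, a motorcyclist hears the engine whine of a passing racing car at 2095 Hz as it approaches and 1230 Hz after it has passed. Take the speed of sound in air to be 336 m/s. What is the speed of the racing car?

87 m/s

f₁/f₂ = (v + v_s)/(v − v_s), so v_s = v · (f₁ − f₂)/(f₁ + f₂).
v_s = 336 × (2095 − 1230)/(2095 + 1230) = 336 × 865/3325 ≈ 87 m/s.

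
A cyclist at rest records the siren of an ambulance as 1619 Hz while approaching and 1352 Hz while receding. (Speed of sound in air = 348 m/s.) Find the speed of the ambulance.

f₁/f₂ = (v + v_s)/(v − v_s), so v_s = v · (f₁ − f₂)/(f₁ + f₂).
v_s = 348 × (1619 − 1352)/(1619 + 1352) = 348 × 267/2971 ≈ 31 m/s.

31 m/s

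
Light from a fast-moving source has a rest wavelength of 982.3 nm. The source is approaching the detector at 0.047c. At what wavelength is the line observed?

937.2 nm

Relativistic Doppler for wavelength: λ' = λ₀ · √((1 − β)/(1 + β)).
λ' = 982.3 × √(0.9530/1.0470) = 982.3 × 0.95405 ≈ 937.2 nm.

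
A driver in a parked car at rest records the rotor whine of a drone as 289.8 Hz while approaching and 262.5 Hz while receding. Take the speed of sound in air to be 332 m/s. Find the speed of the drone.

16.4 m/s

f₁/f₂ = (v + v_s)/(v − v_s), so v_s = v · (f₁ − f₂)/(f₁ + f₂).
v_s = 332 × (289.8 − 262.5)/(289.8 + 262.5) = 332 × 27.3/552.3 ≈ 16.4 m/s.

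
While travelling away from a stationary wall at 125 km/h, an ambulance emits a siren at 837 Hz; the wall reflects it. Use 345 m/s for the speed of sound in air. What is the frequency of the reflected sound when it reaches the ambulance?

125 km/h = 34.72 m/s.
The wall receives the sound from a moving source: f₁ = f₀ · v/(v + v_e) = 837 × 345/379.72 ≈ 760 Hz.
On the return leg the ambulance is a moving observer: f₂ = f₁ · (v − v_e)/v = 760 × 310.28/345 ≈ 684 Hz.

684 Hz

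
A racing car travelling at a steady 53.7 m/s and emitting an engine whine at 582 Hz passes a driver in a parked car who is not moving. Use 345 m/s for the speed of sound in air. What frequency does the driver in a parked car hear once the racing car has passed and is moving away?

Receding: f₂ = f · v/(v + v_s) = 582 × 345/398.7 ≈ 504 Hz.

504 Hz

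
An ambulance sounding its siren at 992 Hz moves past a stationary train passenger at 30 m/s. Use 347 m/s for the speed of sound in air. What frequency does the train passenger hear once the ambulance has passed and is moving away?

913 Hz

Receding: f₂ = f · v/(v + v_s) = 992 × 347/377 ≈ 913 Hz.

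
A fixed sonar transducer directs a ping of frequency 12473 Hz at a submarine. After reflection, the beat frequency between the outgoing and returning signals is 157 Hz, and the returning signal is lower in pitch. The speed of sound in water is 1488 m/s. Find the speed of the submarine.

9.4 m/s

Double Doppler shift off a moving reflector: f₂ = f₀ · (v + u)/(v − u) (u > 0 toward emitter).
Returning signal is lower, so f₂ = f₀ − Δf = 12473 − 157 = 12316 Hz.
Rearranging, u = v · (f₂ − f₀)/(f₂ + f₀) = 1488 × -157/24789 ≈ -9.4 m/s.
So the submarine is moving at 9.4 m/s away from the emitter.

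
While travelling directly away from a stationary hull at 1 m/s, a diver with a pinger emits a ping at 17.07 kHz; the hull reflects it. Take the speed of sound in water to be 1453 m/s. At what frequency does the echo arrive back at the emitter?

The hull receives the sound from a moving source: f₁ = f₀ · v/(v + v_e) = 17.07 × 1453/1454 ≈ 17.06 kHz.
On the return leg the diver with a pinger is a moving observer: f₂ = f₁ · (v − v_e)/v = 17.06 × 1452/1453 ≈ 17.05 kHz.
Equivalently f₂ = f₀ · (v − v_e)/(v + v_e).

17.05 kHz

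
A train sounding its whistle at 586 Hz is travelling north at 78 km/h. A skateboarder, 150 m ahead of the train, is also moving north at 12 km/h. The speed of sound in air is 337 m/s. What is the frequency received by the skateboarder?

620 Hz

78 km/h = 21.67 m/s; 12 km/h = 3.333 m/s.
The skateboarder is ahead, so the train is moving toward it while the skateboarder is moving away from the train.
General Doppler shift: f' = f · (v − v_o)/(v − v_s).
f' = 586 × (337 − 3.333)/(337 − 21.67) = 586 × 333.67/315.33 ≈ 620 Hz.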